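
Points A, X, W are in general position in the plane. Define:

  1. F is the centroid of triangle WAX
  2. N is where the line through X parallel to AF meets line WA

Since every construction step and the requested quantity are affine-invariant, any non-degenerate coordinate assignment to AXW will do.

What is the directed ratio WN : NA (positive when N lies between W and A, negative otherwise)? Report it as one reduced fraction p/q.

WN:NA = -2

Work in coordinates with A = (0, 0), X = (1, 0), W = (0, 1).
1. F is the centroid of triangle WAX ⇒ F = (1/3, 1/3)
2. N is where the line through X parallel to AF meets line WA ⇒ N = (0, -1)
N = W + t·(A−W) with t = 2, so WN:NA = t:(1−t) = 2:-1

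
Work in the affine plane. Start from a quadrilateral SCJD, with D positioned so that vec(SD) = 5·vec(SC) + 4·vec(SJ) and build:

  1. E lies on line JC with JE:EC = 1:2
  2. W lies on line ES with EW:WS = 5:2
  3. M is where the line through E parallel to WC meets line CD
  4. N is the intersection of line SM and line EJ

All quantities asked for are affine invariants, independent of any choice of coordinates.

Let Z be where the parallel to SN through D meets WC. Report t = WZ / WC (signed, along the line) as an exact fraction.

t = -5

Set S = (0, 0), C = (1, 0), J = (0, 1), D = (5, 4); any affine frame gives the same invariant.
1. E lies on line JC with JE:EC = 1:2 ⇒ E = (1/3, 2/3)
2. W lies on line ES with EW:WS = 5:2 ⇒ W = (2/21, 4/21)
3. M is where the line through E parallel to WC meets line CD ⇒ M = (33/23, 10/23)
4. N is the intersection of line SM and line EJ ⇒ N = (33/43, 10/43)
through D parallel to SN: direction (33/43, 10/43); meets WC at Z = (-31/7, 8/7)
Z = W + t·(C−W) with t = -5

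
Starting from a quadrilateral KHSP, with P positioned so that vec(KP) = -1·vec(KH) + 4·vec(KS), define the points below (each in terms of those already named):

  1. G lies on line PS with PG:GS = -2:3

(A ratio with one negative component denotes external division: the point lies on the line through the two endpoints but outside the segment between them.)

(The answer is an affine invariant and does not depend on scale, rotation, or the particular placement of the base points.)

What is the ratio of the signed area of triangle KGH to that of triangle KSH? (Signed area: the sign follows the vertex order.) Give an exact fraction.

[KGH]:[KSH] = 10

Assign K = (0, 0), H = (1, 0), S = (0, 1), P = (-1, 4) — the answer is frame-independent, so this choice is without loss of generality.
1. G lies on line PS with PG:GS = -2:3 ⇒ G = (-3, 10)
2·[KGH] = -10, 2·[KSH] = -1
[KGH]:[KSH] = -10:-1 = 10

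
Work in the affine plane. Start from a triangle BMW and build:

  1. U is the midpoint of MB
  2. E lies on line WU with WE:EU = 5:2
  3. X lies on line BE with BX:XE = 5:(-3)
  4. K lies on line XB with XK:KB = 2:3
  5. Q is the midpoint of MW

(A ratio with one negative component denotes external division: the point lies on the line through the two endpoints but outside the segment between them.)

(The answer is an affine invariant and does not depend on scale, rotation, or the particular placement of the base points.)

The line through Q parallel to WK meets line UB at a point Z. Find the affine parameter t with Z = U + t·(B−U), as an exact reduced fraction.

t = -15/16

Work in coordinates with B = (0, 0), M = (1, 0), W = (0, 1).
1. U is the midpoint of MB ⇒ U = (1/2, 0)
2. E lies on line WU with WE:EU = 5:2 ⇒ E = (5/14, 2/7)
3. X lies on line BE with BX:XE = 5:(-3) ⇒ X = (25/28, 5/7)
4. K lies on line XB with XK:KB = 2:3 ⇒ K = (15/28, 3/7)
5. Q is the midpoint of MW ⇒ Q = (1/2, 1/2)
through Q parallel to WK: direction (15/28, -4/7); meets UB at Z = (31/32, 0)
Z = U + t·(B−U) with t = -15/16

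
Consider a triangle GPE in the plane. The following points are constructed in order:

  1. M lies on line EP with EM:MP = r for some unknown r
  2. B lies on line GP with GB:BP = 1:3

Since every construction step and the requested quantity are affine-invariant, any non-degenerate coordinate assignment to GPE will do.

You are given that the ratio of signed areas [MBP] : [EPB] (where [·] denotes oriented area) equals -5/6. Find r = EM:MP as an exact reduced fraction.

Assign G = (0, 0), P = (1, 0), E = (0, 1) — the answer is frame-independent, so this choice is without loss of generality.
1. With EM:MP = r, write λ = r/(r+1) so M = E + λ·(P−E); M is affine-linear in λ
2. B lies on line GP with GB:BP = 1:3 ⇒ B = (1/4, 0)
Every point depending on M is an affine combination of M and λ-independent points, so each such coordinate is linear in λ; the λ² term in each signed area is a multiple of (P−E)×(P−E) = 0, so 2·[MBP] and 2·[EPB] are each linear in λ. Evaluating at λ=0 and λ=1:
  2·[MBP] = -3/4·λ + 3/4,   2·[EPB] = -3/4
So [MBP]:[EPB] = (-3/4·λ + 3/4) / (-3/4). Setting this equal to -5/6:
  -3/4·λ + 3/4 = -5/6·(-3/4)  ⇒  λ = 1/6
Then r = λ/(1−λ) = (1/6)/(5/6) = 1/5. Check: with r = 1/5, M = (1/6, 5/6) and [MBP]:[EPB] = -5/6 as required.

r = 1/5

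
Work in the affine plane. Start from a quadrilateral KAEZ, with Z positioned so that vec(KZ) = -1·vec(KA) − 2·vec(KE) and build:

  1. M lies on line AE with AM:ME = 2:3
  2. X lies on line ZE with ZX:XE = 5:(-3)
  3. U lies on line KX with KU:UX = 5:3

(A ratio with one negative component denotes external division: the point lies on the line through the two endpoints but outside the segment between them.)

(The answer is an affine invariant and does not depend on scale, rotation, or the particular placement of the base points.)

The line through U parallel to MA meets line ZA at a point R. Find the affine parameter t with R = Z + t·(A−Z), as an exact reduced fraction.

Work in coordinates with K = (0, 0), A = (1, 0), E = (0, 1), Z = (-1, -2).
1. M lies on line AE with AM:ME = 2:3 ⇒ M = (3/5, 2/5)
2. X lies on line ZE with ZX:XE = 5:(-3) ⇒ X = (3/2, 11/2)
3. U lies on line KX with KU:UX = 5:3 ⇒ U = (15/16, 55/16)
through U parallel to MA: direction (2/5, -2/5); meets ZA at R = (43/16, 27/16)
R = Z + t·(A−Z) with t = 59/32

t = 59/32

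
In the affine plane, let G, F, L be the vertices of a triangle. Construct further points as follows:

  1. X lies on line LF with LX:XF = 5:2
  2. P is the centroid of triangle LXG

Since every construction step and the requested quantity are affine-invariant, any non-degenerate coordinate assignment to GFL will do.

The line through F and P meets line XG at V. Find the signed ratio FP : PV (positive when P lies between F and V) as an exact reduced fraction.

Set G = (0, 0), F = (1, 0), L = (0, 1); any affine frame gives the same invariant.
1. X lies on line LF with LX:XF = 5:2 ⇒ X = (5/7, 2/7)
2. P is the centroid of triangle LXG ⇒ P = (5/21, 3/7)
line FP meets XG at V = (45/77, 18/77)
P = F + t·(V−F) with t = 11/6, so FP:PV = 11/6:-5/6

FP:PV = -11/5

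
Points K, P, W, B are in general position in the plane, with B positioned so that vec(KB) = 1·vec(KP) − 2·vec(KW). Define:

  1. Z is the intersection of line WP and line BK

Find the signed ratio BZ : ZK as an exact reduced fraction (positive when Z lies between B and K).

BZ:ZK = -2

Work in coordinates with K = (0, 0), P = (1, 0), W = (0, 1), B = (1, -2).
1. Z is the intersection of line WP and line BK ⇒ Z = (-1, 2)
Z = B + t·(K−B) with t = 2, so BZ:ZK = t:(1−t) = 2:-1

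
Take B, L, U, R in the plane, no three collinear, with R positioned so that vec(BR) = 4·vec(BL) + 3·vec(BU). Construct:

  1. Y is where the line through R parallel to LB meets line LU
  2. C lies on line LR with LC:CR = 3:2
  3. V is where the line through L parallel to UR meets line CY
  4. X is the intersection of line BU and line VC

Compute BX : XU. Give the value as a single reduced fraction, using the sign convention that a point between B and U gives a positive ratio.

BX:XU = -5/3

Set B = (0, 0), L = (1, 0), U = (0, 1), R = (4, 3); any affine frame gives the same invariant.
1. Y is where the line through R parallel to LB meets line LU ⇒ Y = (-2, 3)
2. C lies on line LR with LC:CR = 3:2 ⇒ C = (14/5, 9/5)
3. V is where the line through L parallel to UR meets line CY ⇒ V = (4, 3/2)
4. X is the intersection of line BU and line VC ⇒ X = (0, 5/2)
X = B + t·(U−B) with t = 5/2, so BX:XU = t:(1−t) = 5/2:-3/2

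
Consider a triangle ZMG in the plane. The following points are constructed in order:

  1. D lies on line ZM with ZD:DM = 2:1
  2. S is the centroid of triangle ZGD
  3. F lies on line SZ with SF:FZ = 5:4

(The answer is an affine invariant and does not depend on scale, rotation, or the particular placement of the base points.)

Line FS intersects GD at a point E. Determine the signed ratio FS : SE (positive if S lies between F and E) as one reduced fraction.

FS:SE = 10/9

Work in coordinates with Z = (0, 0), M = (1, 0), G = (0, 1).
1. D lies on line ZM with ZD:DM = 2:1 ⇒ D = (2/3, 0)
2. S is the centroid of triangle ZGD ⇒ S = (2/9, 1/3)
3. F lies on line SZ with SF:FZ = 5:4 ⇒ F = (8/81, 4/27)
line FS meets GD at E = (1/3, 1/2)
S = F + t·(E−F) with t = 10/19, so FS:SE = 10/19:9/19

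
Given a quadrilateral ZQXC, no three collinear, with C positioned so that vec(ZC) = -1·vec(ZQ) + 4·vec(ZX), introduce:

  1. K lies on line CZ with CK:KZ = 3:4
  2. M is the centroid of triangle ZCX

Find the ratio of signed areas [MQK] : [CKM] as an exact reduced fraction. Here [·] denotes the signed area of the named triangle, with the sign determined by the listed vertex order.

[MQK]:[CKM] = 3

Set Z = (0, 0), Q = (1, 0), X = (0, 1), C = (-1, 4); any affine frame gives the same invariant.
1. K lies on line CZ with CK:KZ = 3:4 ⇒ K = (-4/7, 16/7)
2. M is the centroid of triangle ZCX ⇒ M = (-1/3, 5/3)
2·[MQK] = 3/7, 2·[CKM] = 1/7
[MQK]:[CKM] = 3/7:1/7 = 3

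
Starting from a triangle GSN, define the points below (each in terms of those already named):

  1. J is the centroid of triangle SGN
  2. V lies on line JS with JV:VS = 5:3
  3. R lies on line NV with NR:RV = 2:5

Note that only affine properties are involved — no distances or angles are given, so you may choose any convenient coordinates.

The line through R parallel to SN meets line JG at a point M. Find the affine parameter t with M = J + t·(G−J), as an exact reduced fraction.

Assign G = (0, 0), S = (1, 0), N = (0, 1) — the answer is frame-independent, so this choice is without loss of generality.
1. J is the centroid of triangle SGN ⇒ J = (1/3, 1/3)
2. V lies on line JS with JV:VS = 5:3 ⇒ V = (3/4, 1/8)
3. R lies on line NV with NR:RV = 2:5 ⇒ R = (3/14, 3/4)
through R parallel to SN: direction (-1, 1); meets JG at M = (27/56, 27/56)
M = J + t·(G−J) with t = -25/56

t = -25/56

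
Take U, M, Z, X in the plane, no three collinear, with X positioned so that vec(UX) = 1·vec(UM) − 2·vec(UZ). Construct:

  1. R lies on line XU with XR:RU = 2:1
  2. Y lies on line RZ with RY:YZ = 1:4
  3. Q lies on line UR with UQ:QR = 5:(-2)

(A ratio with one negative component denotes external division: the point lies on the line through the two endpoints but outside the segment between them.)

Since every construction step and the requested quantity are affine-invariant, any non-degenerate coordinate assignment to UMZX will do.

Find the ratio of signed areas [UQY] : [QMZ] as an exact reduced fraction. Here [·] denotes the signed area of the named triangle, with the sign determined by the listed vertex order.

[UQY]:[QMZ] = 1/14

Assign U = (0, 0), M = (1, 0), Z = (0, 1), X = (1, -2) — the answer is frame-independent, so this choice is without loss of generality.
1. R lies on line XU with XR:RU = 2:1 ⇒ R = (1/3, -2/3)
2. Y lies on line RZ with RY:YZ = 1:4 ⇒ Y = (4/15, -1/3)
3. Q lies on line UR with UQ:QR = 5:(-2) ⇒ Q = (5/9, -10/9)
2·[UQY] = 1/9, 2·[QMZ] = 14/9
[UQY]:[QMZ] = 1/9:14/9 = 1/14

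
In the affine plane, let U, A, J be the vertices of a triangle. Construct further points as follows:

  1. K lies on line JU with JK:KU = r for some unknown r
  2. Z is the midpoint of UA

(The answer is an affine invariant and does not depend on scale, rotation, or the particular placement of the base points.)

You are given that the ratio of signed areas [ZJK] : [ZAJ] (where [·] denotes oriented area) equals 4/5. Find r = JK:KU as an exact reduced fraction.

r = 4

Assign U = (0, 0), A = (1, 0), J = (0, 1) — the answer is frame-independent, so this choice is without loss of generality.
1. With JK:KU = r, write λ = r/(r+1) so K = J + λ·(U−J); K is affine-linear in λ
2. Z is the midpoint of UA ⇒ Z = (1/2, 0)
Every point depending on K is an affine combination of K and λ-independent points, so each such coordinate is linear in λ; the λ² term in each signed area is a multiple of (U−J)×(U−J) = 0, so 2·[ZJK] and 2·[ZAJ] are each linear in λ. Evaluating at λ=0 and λ=1:
  2·[ZJK] = 1/2·λ,   2·[ZAJ] = 1/2
So [ZJK]:[ZAJ] = (1/2·λ) / (1/2). Setting this equal to 4/5:
  1/2·λ = 4/5·(1/2)  ⇒  λ = 4/5
Then r = λ/(1−λ) = (4/5)/(1/5) = 4. Check: with r = 4, K = (0, 1/5) and [ZJK]:[ZAJ] = 4/5 as required.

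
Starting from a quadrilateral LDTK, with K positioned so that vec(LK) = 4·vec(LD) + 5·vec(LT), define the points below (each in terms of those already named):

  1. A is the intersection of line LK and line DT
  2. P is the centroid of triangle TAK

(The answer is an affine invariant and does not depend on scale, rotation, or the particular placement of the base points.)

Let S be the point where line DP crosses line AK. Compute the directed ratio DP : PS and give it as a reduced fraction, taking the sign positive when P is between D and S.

DP:PS = -19/4

Set L = (0, 0), D = (1, 0), T = (0, 1), K = (4, 5); any affine frame gives the same invariant.
1. A is the intersection of line LK and line DT ⇒ A = (4/9, 5/9)
2. P is the centroid of triangle TAK ⇒ P = (40/27, 59/27)
line DP meets AK at S = (236/171, 295/171)
P = D + t·(S−D) with t = 19/15, so DP:PS = 19/15:-4/15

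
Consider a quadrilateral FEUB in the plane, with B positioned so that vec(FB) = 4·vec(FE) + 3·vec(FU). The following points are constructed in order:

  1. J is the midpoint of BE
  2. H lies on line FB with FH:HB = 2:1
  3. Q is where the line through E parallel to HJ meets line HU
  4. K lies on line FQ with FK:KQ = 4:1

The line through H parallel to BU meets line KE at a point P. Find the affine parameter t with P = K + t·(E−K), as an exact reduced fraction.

t = -4/241

Assign F = (0, 0), E = (1, 0), U = (0, 1), B = (4, 3) — the answer is frame-independent, so this choice is without loss of generality.
1. J is the midpoint of BE ⇒ J = (5/2, 3/2)
2. H lies on line FB with FH:HB = 2:1 ⇒ H = (8/3, 2)
3. Q is where the line through E parallel to HJ meets line HU ⇒ Q = (32/21, 11/7)
4. K lies on line FQ with FK:KQ = 4:1 ⇒ K = (128/105, 44/35)
through H parallel to BU: direction (-4, -2); meets KE at P = (884/723, 308/241)
P = K + t·(E−K) with t = -4/241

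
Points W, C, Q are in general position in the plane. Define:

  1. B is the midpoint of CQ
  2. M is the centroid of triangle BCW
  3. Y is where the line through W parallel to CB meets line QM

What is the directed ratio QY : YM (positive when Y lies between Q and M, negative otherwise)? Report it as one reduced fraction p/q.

QY:YM = -3/2

Work in coordinates with W = (0, 0), C = (1, 0), Q = (0, 1).
1. B is the midpoint of CQ ⇒ B = (1/2, 1/2)
2. M is the centroid of triangle BCW ⇒ M = (1/2, 1/6)
3. Y is where the line through W parallel to CB meets line QM ⇒ Y = (3/2, -3/2)
Y = Q + t·(M−Q) with t = 3, so QY:YM = t:(1−t) = 3:-2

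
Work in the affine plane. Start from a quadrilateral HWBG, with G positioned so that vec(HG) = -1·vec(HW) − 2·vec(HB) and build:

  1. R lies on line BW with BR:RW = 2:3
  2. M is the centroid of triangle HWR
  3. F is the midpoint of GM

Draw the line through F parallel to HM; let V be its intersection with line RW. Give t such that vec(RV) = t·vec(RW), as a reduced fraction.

Work in coordinates with H = (0, 0), W = (1, 0), B = (0, 1), G = (-1, -2).
1. R lies on line BW with BR:RW = 2:3 ⇒ R = (2/5, 3/5)
2. M is the centroid of triangle HWR ⇒ M = (7/15, 1/5)
3. F is the midpoint of GM ⇒ F = (-4/15, -9/10)
through F parallel to HM: direction (7/15, 1/5); meets RW at V = (5/4, -1/4)
V = R + t·(W−R) with t = 17/12

t = 17/12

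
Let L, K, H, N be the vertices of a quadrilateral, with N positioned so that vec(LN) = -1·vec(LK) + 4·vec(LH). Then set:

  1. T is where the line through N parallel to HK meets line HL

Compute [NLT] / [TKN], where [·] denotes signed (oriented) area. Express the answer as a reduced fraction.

Choose coordinates L = (0, 0), K = (1, 0), H = (0, 1), N = (-1, 4).
1. T is where the line through N parallel to HK meets line HL ⇒ T = (0, 3)
2·[NLT] = 3, 2·[TKN] = -2
[NLT]:[TKN] = 3:-2 = -3/2

[NLT]:[TKN] = -3/2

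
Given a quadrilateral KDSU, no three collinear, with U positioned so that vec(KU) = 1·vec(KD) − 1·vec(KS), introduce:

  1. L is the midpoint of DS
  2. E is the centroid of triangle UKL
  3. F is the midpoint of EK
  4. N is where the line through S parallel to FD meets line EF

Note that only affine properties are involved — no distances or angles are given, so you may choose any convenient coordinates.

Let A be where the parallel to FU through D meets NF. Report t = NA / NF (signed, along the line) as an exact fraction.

t = 29/20

Choose coordinates K = (0, 0), D = (1, 0), S = (0, 1), U = (1, -1).
1. L is the midpoint of DS ⇒ L = (1/2, 1/2)
2. E is the centroid of triangle UKL ⇒ E = (1/2, -1/6)
3. F is the midpoint of EK ⇒ F = (1/4, -1/12)
4. N is where the line through S parallel to FD meets line EF ⇒ N = (-9/4, 3/4)
through D parallel to FU: direction (3/4, -11/12); meets NF at A = (11/8, -11/24)
A = N + t·(F−N) with t = 29/20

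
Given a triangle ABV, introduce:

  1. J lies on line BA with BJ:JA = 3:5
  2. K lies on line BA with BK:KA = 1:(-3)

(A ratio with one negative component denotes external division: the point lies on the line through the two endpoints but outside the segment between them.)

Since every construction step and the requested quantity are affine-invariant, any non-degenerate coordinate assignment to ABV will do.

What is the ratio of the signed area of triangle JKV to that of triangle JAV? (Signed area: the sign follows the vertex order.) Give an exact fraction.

[JKV]:[JAV] = -7/5

Work in coordinates with A = (0, 0), B = (1, 0), V = (0, 1).
1. J lies on line BA with BJ:JA = 3:5 ⇒ J = (5/8, 0)
2. K lies on line BA with BK:KA = 1:(-3) ⇒ K = (3/2, 0)
2·[JKV] = 7/8, 2·[JAV] = -5/8
[JKV]:[JAV] = 7/8:-5/8 = -7/5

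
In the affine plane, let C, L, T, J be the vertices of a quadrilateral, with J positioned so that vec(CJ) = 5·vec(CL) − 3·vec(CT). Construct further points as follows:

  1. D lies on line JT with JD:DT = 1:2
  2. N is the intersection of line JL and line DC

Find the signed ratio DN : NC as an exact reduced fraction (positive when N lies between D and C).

Assign C = (0, 0), L = (1, 0), T = (0, 1), J = (5, -3) — the answer is frame-independent, so this choice is without loss of generality.
1. D lies on line JT with JD:DT = 1:2 ⇒ D = (10/3, -5/3)
2. N is the intersection of line JL and line DC ⇒ N = (3, -3/2)
N = D + t·(C−D) with t = 1/10, so DN:NC = t:(1−t) = 1/10:9/10

DN:NC = 1/9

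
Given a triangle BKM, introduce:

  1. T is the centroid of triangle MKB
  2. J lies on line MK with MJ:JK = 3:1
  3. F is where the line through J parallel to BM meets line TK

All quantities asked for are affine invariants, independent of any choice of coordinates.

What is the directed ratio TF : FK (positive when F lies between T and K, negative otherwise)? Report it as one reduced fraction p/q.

TF:FK = 5/3

Assign B = (0, 0), K = (1, 0), M = (0, 1) — the answer is frame-independent, so this choice is without loss of generality.
1. T is the centroid of triangle MKB ⇒ T = (1/3, 1/3)
2. J lies on line MK with MJ:JK = 3:1 ⇒ J = (3/4, 1/4)
3. F is where the line through J parallel to BM meets line TK ⇒ F = (3/4, 1/8)
F = T + t·(K−T) with t = 5/8, so TF:FK = t:(1−t) = 5/8:3/8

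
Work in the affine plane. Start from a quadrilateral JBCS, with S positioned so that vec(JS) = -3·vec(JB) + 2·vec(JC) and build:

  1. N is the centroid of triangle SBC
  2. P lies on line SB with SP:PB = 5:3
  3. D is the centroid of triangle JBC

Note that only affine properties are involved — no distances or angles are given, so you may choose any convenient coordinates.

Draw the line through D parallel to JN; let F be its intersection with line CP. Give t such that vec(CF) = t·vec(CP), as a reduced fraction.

Work in coordinates with J = (0, 0), B = (1, 0), C = (0, 1), S = (-3, 2).
1. N is the centroid of triangle SBC ⇒ N = (-2/3, 1)
2. P lies on line SB with SP:PB = 5:3 ⇒ P = (-1/2, 3/4)
3. D is the centroid of triangle JBC ⇒ D = (1/3, 1/3)
through D parallel to JN: direction (-2/3, 1); meets CP at F = (-1/12, 23/24)
F = C + t·(P−C) with t = 1/6

t = 1/6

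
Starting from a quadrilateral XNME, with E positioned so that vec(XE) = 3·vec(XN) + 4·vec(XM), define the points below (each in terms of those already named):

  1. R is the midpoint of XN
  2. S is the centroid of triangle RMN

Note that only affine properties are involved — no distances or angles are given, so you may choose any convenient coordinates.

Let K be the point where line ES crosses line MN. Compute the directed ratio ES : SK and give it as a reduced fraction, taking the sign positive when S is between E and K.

ES:SK = -37

Set X = (0, 0), N = (1, 0), M = (0, 1), E = (3, 4); any affine frame gives the same invariant.
1. R is the midpoint of XN ⇒ R = (1/2, 0)
2. S is the centroid of triangle RMN ⇒ S = (1/2, 1/3)
line ES meets MN at K = (21/37, 16/37)
S = E + t·(K−E) with t = 37/36, so ES:SK = 37/36:-1/36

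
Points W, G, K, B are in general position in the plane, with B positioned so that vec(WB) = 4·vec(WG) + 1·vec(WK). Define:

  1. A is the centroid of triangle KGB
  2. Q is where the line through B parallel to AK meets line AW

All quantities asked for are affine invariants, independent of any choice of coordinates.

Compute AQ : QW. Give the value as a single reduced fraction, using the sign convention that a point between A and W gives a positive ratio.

Assign W = (0, 0), G = (1, 0), K = (0, 1), B = (4, 1) — the answer is frame-independent, so this choice is without loss of generality.
1. A is the centroid of triangle KGB ⇒ A = (5/3, 2/3)
2. Q is where the line through B parallel to AK meets line AW ⇒ Q = (3, 6/5)
Q = A + t·(W−A) with t = -4/5, so AQ:QW = t:(1−t) = -4/5:9/5

AQ:QW = -4/9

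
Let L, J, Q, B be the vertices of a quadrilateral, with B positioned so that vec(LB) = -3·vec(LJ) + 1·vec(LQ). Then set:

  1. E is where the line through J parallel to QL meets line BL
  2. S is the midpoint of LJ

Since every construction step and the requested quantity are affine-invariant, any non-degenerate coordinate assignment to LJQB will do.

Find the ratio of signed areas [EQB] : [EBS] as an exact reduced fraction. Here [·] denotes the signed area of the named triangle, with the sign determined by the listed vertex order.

Set L = (0, 0), J = (1, 0), Q = (0, 1), B = (-3, 1); any affine frame gives the same invariant.
1. E is where the line through J parallel to QL meets line BL ⇒ E = (1, -1/3)
2. S is the midpoint of LJ ⇒ S = (1/2, 0)
2·[EQB] = 4, 2·[EBS] = -2/3
[EQB]:[EBS] = 4:-2/3 = -6

[EQB]:[EBS] = -6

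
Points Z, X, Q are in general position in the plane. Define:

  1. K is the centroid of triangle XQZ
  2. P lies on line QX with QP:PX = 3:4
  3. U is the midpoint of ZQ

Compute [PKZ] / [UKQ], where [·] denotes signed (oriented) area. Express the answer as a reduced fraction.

Set Z = (0, 0), X = (1, 0), Q = (0, 1); any affine frame gives the same invariant.
1. K is the centroid of triangle XQZ ⇒ K = (1/3, 1/3)
2. P lies on line QX with QP:PX = 3:4 ⇒ P = (3/7, 4/7)
3. U is the midpoint of ZQ ⇒ U = (0, 1/2)
2·[PKZ] = -1/21, 2·[UKQ] = 1/6
[PKZ]:[UKQ] = -1/21:1/6 = -2/7

[PKZ]:[UKQ] = -2/7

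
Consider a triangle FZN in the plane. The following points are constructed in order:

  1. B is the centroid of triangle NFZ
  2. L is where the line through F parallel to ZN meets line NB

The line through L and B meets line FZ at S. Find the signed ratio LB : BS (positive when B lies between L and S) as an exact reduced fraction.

LB:BS = -4

Work in coordinates with F = (0, 0), Z = (1, 0), N = (0, 1).
1. B is the centroid of triangle NFZ ⇒ B = (1/3, 1/3)
2. L is where the line through F parallel to ZN meets line NB ⇒ L = (1, -1)
line LB meets FZ at S = (1/2, 0)
B = L + t·(S−L) with t = 4/3, so LB:BS = 4/3:-1/3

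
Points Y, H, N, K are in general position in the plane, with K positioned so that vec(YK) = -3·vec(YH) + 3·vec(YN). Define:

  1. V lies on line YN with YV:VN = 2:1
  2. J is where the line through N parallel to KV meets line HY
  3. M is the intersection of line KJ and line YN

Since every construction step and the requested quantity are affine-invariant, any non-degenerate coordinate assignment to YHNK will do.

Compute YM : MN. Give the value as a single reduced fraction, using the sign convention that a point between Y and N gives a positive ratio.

YM:MN = 9

Choose coordinates Y = (0, 0), H = (1, 0), N = (0, 1), K = (-3, 3).
1. V lies on line YN with YV:VN = 2:1 ⇒ V = (0, 2/3)
2. J is where the line through N parallel to KV meets line HY ⇒ J = (9/7, 0)
3. M is the intersection of line KJ and line YN ⇒ M = (0, 9/10)
M = Y + t·(N−Y) with t = 9/10, so YM:MN = t:(1−t) = 9/10:1/10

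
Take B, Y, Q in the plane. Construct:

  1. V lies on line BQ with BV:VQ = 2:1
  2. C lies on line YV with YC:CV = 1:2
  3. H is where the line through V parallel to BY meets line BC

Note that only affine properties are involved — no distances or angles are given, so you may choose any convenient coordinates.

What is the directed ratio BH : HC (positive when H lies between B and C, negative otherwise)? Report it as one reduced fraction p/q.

BH:HC = -3/2

Set B = (0, 0), Y = (1, 0), Q = (0, 1); any affine frame gives the same invariant.
1. V lies on line BQ with BV:VQ = 2:1 ⇒ V = (0, 2/3)
2. C lies on line YV with YC:CV = 1:2 ⇒ C = (2/3, 2/9)
3. H is where the line through V parallel to BY meets line BC ⇒ H = (2, 2/3)
H = B + t·(C−B) with t = 3, so BH:HC = t:(1−t) = 3:-2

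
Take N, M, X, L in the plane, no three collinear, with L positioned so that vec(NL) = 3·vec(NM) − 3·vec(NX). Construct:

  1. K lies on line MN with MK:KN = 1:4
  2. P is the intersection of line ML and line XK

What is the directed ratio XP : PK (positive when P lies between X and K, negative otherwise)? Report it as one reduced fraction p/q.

XP:PK = -5/3

Choose coordinates N = (0, 0), M = (1, 0), X = (0, 1), L = (3, -3).
1. K lies on line MN with MK:KN = 1:4 ⇒ K = (4/5, 0)
2. P is the intersection of line ML and line XK ⇒ P = (2, -3/2)
P = X + t·(K−X) with t = 5/2, so XP:PK = t:(1−t) = 5/2:-3/2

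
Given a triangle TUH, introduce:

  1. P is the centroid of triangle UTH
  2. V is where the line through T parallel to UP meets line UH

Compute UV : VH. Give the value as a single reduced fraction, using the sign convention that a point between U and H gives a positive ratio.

UV:VH = -1/2

Choose coordinates T = (0, 0), U = (1, 0), H = (0, 1).
1. P is the centroid of triangle UTH ⇒ P = (1/3, 1/3)
2. V is where the line through T parallel to UP meets line UH ⇒ V = (2, -1)
V = U + t·(H−U) with t = -1, so UV:VH = t:(1−t) = -1:2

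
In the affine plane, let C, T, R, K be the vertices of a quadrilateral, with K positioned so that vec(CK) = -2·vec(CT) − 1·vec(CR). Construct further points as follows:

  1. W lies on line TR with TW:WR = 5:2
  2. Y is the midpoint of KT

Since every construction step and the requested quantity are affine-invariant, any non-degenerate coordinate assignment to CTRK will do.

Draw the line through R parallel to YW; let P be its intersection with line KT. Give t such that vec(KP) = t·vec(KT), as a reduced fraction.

t = 3/10

Set C = (0, 0), T = (1, 0), R = (0, 1), K = (-2, -1); any affine frame gives the same invariant.
1. W lies on line TR with TW:WR = 5:2 ⇒ W = (2/7, 5/7)
2. Y is the midpoint of KT ⇒ Y = (-1/2, -1/2)
through R parallel to YW: direction (11/14, 17/14); meets KT at P = (-11/10, -7/10)
P = K + t·(T−K) with t = 3/10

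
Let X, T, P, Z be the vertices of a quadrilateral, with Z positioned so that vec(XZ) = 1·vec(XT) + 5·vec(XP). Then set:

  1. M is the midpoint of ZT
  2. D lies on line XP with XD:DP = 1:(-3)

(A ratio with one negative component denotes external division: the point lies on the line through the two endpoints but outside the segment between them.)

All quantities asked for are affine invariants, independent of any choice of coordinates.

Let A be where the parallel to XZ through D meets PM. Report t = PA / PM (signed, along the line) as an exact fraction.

t = 3/7

Choose coordinates X = (0, 0), T = (1, 0), P = (0, 1), Z = (1, 5).
1. M is the midpoint of ZT ⇒ M = (1, 5/2)
2. D lies on line XP with XD:DP = 1:(-3) ⇒ D = (0, -1/2)
through D parallel to XZ: direction (1, 5); meets PM at A = (3/7, 23/14)
A = P + t·(M−P) with t = 3/7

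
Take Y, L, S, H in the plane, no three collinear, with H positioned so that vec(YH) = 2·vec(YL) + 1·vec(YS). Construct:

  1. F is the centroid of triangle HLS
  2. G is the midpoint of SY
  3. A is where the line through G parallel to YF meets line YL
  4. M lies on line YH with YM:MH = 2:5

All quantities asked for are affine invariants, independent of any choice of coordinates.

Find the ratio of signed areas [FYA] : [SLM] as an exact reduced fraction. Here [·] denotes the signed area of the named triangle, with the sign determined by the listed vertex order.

[FYA]:[SLM] = 7/2

Choose coordinates Y = (0, 0), L = (1, 0), S = (0, 1), H = (2, 1).
1. F is the centroid of triangle HLS ⇒ F = (1, 2/3)
2. G is the midpoint of SY ⇒ G = (0, 1/2)
3. A is where the line through G parallel to YF meets line YL ⇒ A = (-3/4, 0)
4. M lies on line YH with YM:MH = 2:5 ⇒ M = (4/7, 2/7)
2·[FYA] = -1/2, 2·[SLM] = -1/7
[FYA]:[SLM] = -1/2:-1/7 = 7/2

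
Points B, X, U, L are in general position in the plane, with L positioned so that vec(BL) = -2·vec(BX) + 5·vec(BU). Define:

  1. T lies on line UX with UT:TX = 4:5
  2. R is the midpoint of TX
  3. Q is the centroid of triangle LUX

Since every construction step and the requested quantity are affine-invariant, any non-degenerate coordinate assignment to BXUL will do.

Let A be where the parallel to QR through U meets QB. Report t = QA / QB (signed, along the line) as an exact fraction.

t = 26/83

Assign B = (0, 0), X = (1, 0), U = (0, 1), L = (-2, 5) — the answer is frame-independent, so this choice is without loss of generality.
1. T lies on line UX with UT:TX = 4:5 ⇒ T = (4/9, 5/9)
2. R is the midpoint of TX ⇒ R = (13/18, 5/18)
3. Q is the centroid of triangle LUX ⇒ Q = (-1/3, 2)
through U parallel to QR: direction (19/18, -31/18); meets QB at A = (-19/83, 114/83)
A = Q + t·(B−Q) with t = 26/83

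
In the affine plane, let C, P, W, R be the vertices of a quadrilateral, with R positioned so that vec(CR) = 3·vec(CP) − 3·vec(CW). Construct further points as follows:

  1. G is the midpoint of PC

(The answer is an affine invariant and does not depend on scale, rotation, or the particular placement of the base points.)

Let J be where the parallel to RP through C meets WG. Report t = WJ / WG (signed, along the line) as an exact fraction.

t = 4

Assign C = (0, 0), P = (1, 0), W = (0, 1), R = (3, -3) — the answer is frame-independent, so this choice is without loss of generality.
1. G is the midpoint of PC ⇒ G = (1/2, 0)
through C parallel to RP: direction (-2, 3); meets WG at J = (2, -3)
J = W + t·(G−W) with t = 4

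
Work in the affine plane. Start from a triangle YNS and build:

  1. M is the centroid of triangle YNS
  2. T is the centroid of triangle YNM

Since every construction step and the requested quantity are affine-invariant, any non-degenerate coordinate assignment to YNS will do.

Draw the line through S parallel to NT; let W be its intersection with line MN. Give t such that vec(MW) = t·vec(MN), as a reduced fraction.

t = -3

Work in coordinates with Y = (0, 0), N = (1, 0), S = (0, 1).
1. M is the centroid of triangle YNS ⇒ M = (1/3, 1/3)
2. T is the centroid of triangle YNM ⇒ T = (4/9, 1/9)
through S parallel to NT: direction (-5/9, 1/9); meets MN at W = (-5/3, 4/3)
W = M + t·(N−M) with t = -3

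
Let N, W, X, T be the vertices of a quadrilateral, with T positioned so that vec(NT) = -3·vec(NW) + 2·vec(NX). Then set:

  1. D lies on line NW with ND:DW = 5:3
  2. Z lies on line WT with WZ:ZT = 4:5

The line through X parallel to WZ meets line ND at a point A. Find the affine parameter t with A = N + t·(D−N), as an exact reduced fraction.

t = 16/5

Set N = (0, 0), W = (1, 0), X = (0, 1), T = (-3, 2); any affine frame gives the same invariant.
1. D lies on line NW with ND:DW = 5:3 ⇒ D = (5/8, 0)
2. Z lies on line WT with WZ:ZT = 4:5 ⇒ Z = (-7/9, 8/9)
through X parallel to WZ: direction (-16/9, 8/9); meets ND at A = (2, 0)
A = N + t·(D−N) with t = 16/5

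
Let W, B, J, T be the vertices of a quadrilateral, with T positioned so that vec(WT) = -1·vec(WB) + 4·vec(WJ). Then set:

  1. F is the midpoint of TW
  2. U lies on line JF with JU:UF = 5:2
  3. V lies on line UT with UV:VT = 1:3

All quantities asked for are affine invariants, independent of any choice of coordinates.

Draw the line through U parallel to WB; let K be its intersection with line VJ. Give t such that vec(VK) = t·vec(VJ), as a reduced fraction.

Set W = (0, 0), B = (1, 0), J = (0, 1), T = (-1, 4); any affine frame gives the same invariant.
1. F is the midpoint of TW ⇒ F = (-1/2, 2)
2. U lies on line JF with JU:UF = 5:2 ⇒ U = (-5/14, 12/7)
3. V lies on line UT with UV:VT = 1:3 ⇒ V = (-29/56, 16/7)
through U parallel to WB: direction (1, 0); meets VJ at K = (-145/504, 12/7)
K = V + t·(J−V) with t = 4/9

t = 4/9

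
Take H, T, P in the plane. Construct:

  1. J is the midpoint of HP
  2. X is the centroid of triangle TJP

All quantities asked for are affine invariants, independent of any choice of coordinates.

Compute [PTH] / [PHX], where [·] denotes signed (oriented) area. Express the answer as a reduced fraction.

[PTH]:[PHX] = -3

Assign H = (0, 0), T = (1, 0), P = (0, 1) — the answer is frame-independent, so this choice is without loss of generality.
1. J is the midpoint of HP ⇒ J = (0, 1/2)
2. X is the centroid of triangle TJP ⇒ X = (1/3, 1/2)
2·[PTH] = -1, 2·[PHX] = 1/3
[PTH]:[PHX] = -1:1/3 = -3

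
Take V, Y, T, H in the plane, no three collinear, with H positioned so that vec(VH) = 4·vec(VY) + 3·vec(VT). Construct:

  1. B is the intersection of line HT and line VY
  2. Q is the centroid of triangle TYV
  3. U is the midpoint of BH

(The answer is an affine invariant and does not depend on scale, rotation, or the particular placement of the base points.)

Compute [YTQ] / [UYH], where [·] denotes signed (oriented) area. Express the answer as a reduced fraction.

[YTQ]:[UYH] = 2/27

Set V = (0, 0), Y = (1, 0), T = (0, 1), H = (4, 3); any affine frame gives the same invariant.
1. B is the intersection of line HT and line VY ⇒ B = (-2, 0)
2. Q is the centroid of triangle TYV ⇒ Q = (1/3, 1/3)
3. U is the midpoint of BH ⇒ U = (1, 3/2)
2·[YTQ] = 1/3, 2·[UYH] = 9/2
[YTQ]:[UYH] = 1/3:9/2 = 2/27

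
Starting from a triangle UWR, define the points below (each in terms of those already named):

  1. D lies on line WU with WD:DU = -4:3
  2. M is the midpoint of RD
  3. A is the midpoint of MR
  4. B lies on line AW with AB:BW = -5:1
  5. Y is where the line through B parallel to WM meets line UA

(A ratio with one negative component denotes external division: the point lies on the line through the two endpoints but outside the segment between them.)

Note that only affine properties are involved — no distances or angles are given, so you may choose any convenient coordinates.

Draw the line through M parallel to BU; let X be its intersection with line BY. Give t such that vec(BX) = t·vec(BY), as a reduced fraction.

Assign U = (0, 0), W = (1, 0), R = (0, 1) — the answer is frame-independent, so this choice is without loss of generality.
1. D lies on line WU with WD:DU = -4:3 ⇒ D = (-3, 0)
2. M is the midpoint of RD ⇒ M = (-3/2, 1/2)
3. A is the midpoint of MR ⇒ A = (-3/4, 3/4)
4. B lies on line AW with AB:BW = -5:1 ⇒ B = (23/16, -3/16)
5. Y is where the line through B parallel to WM meets line UA ⇒ Y = (-1/8, 1/8)
through M parallel to BU: direction (-23/16, 3/16); meets BY at X = (-47/16, 11/16)
X = B + t·(Y−B) with t = 14/5

t = 14/5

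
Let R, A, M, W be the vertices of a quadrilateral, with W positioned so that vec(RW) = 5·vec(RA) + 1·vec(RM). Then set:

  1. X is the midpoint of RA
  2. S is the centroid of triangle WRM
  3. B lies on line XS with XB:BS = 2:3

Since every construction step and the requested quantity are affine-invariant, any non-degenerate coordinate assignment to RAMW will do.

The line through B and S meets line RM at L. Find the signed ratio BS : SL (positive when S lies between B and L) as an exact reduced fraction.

BS:SL = -21/50

Set R = (0, 0), A = (1, 0), M = (0, 1), W = (5, 1); any affine frame gives the same invariant.
1. X is the midpoint of RA ⇒ X = (1/2, 0)
2. S is the centroid of triangle WRM ⇒ S = (5/3, 2/3)
3. B lies on line XS with XB:BS = 2:3 ⇒ B = (29/30, 4/15)
line BS meets RM at L = (0, -2/7)
S = B + t·(L−B) with t = -21/29, so BS:SL = -21/29:50/29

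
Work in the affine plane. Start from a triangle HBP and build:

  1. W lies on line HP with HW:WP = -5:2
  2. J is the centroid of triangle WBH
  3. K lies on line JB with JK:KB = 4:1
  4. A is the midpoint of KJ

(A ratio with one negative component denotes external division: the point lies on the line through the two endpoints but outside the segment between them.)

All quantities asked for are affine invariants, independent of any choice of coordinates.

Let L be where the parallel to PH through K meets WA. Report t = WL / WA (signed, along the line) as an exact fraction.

t = 13/9

Assign H = (0, 0), B = (1, 0), P = (0, 1) — the answer is frame-independent, so this choice is without loss of generality.
1. W lies on line HP with HW:WP = -5:2 ⇒ W = (0, 5/3)
2. J is the centroid of triangle WBH ⇒ J = (1/3, 5/9)
3. K lies on line JB with JK:KB = 4:1 ⇒ K = (13/15, 1/9)
4. A is the midpoint of KJ ⇒ A = (3/5, 1/3)
through K parallel to PH: direction (0, -1); meets WA at L = (13/15, -7/27)
L = W + t·(A−W) with t = 13/9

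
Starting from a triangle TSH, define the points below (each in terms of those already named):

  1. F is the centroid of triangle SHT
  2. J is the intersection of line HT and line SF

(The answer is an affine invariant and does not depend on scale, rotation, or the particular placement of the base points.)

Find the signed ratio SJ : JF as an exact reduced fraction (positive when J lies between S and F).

SJ:JF = -3

Choose coordinates T = (0, 0), S = (1, 0), H = (0, 1).
1. F is the centroid of triangle SHT ⇒ F = (1/3, 1/3)
2. J is the intersection of line HT and line SF ⇒ J = (0, 1/2)
J = S + t·(F−S) with t = 3/2, so SJ:JF = t:(1−t) = 3/2:-1/2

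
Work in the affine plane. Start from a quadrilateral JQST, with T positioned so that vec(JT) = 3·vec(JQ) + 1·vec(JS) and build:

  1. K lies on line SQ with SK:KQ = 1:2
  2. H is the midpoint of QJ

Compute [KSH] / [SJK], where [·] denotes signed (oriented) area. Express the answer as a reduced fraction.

Set J = (0, 0), Q = (1, 0), S = (0, 1), T = (3, 1); any affine frame gives the same invariant.
1. K lies on line SQ with SK:KQ = 1:2 ⇒ K = (1/3, 2/3)
2. H is the midpoint of QJ ⇒ H = (1/2, 0)
2·[KSH] = 1/6, 2·[SJK] = 1/3
[KSH]:[SJK] = 1/6:1/3 = 1/2

[KSH]:[SJK] = 1/2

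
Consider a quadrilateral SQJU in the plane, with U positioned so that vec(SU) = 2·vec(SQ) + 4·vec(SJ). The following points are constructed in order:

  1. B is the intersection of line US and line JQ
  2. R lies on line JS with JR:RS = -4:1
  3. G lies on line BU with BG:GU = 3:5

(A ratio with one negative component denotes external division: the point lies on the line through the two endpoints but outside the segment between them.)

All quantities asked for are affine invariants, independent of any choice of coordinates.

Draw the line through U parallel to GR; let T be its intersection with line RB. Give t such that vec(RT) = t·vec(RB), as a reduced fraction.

t = -5/3

Work in coordinates with S = (0, 0), Q = (1, 0), J = (0, 1), U = (2, 4).
1. B is the intersection of line US and line JQ ⇒ B = (1/3, 2/3)
2. R lies on line JS with JR:RS = -4:1 ⇒ R = (0, -1/3)
3. G lies on line BU with BG:GU = 3:5 ⇒ G = (23/24, 23/12)
through U parallel to GR: direction (-23/24, -9/4); meets RB at T = (-5/9, -2)
T = R + t·(B−R) with t = -5/3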